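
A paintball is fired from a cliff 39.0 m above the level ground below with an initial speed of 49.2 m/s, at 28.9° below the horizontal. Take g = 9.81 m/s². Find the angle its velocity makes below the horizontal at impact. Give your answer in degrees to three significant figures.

Horizontal component vₓ = 49.20 cos 28.9° = 43.07 m/s; vertical v_y0 = −23.78 m/s (downward).
The projectile lands when y = 39.0 + (−23.78) t − ½·9.81·t² = 0. Positive root: t = (−23.78 + √(23.78² + 2·9.81·39.0)) / 9.81 = (−23.78 + 36.48) / 9.81 = 1.295 s.
At impact: v_y = v_y0 − g t = −36.48 m/s; vₓ = 43.07 m/s.
Angle below horizontal: arctan(|v_y|/vₓ) = arctan(36.48/43.07) = 40.26°.

40.3°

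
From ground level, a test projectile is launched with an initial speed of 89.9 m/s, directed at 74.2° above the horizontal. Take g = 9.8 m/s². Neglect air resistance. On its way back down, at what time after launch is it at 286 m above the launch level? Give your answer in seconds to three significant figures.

vₓ = 89.90 cos 74.2° = 24.48 m/s; v_y0 = 89.90 sin 74.2° = 86.50 m/s.
Require v_y0 t − ½ g t² = 286, i.e. 4.900 t² − 86.50 t + 286 = 0.
Quadratic formula: t = (86.50 ± √1877.2) / 9.80 = (86.50 ± 43.33) / 9.80 → t = 4.406 s or 13.25 s.
The descending-branch root is 13.25 s.

13.2 s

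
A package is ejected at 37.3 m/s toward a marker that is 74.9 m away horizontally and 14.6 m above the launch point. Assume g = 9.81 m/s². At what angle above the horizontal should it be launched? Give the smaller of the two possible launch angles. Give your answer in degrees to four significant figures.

Trajectory: y = x tanθ − g x² (1 + tan²θ)/(2v₀²). With x = 74.9, y = 14.6, v₀ = 37.3, g = 9.81:
19.78 tan²θ − 74.9 tanθ + (34.38) = 0.
tanθ = [74.9 ± √(74.9² − 4 × 19.78 × (34.38))] / (2 × 19.78) = (74.9 ± 53.76) / 39.56, giving tanθ = 0.5344 or 3.253.
θ = 28.12° or 72.91°; the smaller is 28.12°.

28.12°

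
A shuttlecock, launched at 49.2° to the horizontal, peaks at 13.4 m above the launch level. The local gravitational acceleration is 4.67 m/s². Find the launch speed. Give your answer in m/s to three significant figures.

At the peak v_y = 0, so v_y0 = √(2gH) = √(2 × 4.67 × 13.4) = 11.19 m/s.
v_y0 = v₀ sin θ ⇒ v₀ = 11.19 / sin 49.2° = 14.78 m/s.

14.8 m/s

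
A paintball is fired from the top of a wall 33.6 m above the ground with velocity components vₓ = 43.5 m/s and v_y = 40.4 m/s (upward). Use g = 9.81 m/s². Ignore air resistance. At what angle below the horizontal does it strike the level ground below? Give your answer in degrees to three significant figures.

Vertical motion (up positive, ground at y = 0): 4.905 t² − (40.40) t − 33.6 = 0, so t = (40.40 + √(40.40² + 2·9.81·33.6)) / 9.81 = (40.40 + 47.87) / 9.81 = 8.998 s.
At impact: v_y = v_y0 − g t = −47.87 m/s; vₓ = 43.50 m/s.
Angle below horizontal: arctan(|v_y|/vₓ) = arctan(47.87/43.50) = 47.74°.

47.7°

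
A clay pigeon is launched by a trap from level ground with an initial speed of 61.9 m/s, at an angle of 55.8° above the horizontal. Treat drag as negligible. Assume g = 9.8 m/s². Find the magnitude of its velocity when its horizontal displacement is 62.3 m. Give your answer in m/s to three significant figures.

48.4 m/s

Horizontal component vₓ = 61.90 cos 55.8° = 34.79 m/s; vertical v_y0 = 61.90 sin 55.8° = 51.20 m/s.
x = vₓ t ⇒ t = 62.3/34.79 = 1.791 s.
Vertical velocity there: v_y = v_y0 − g t = 51.20 − 9.80 × 1.791 = 33.65 m/s.
Speed: √(vₓ² + v_y²) = √(34.79² + 33.65²) = 48.40 m/s.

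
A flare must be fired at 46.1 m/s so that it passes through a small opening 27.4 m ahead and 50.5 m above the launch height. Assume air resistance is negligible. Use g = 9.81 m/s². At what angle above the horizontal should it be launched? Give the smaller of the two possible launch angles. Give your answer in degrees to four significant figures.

Trajectory: y = x tanθ − g x² (1 + tan²θ)/(2v₀²). With x = 27.4, y = 50.5, v₀ = 46.1, g = 9.81:
1.733 tan²θ − 27.4 tanθ + (52.23) = 0.
tanθ = [27.4 ± √(27.4² − 4 × 1.733 × (52.23))] / (2 × 1.733) = (27.4 ± 19.72) / 3.466, giving tanθ = 2.217 or 13.60.
θ = 65.72° or 85.79°; the smaller is 65.72°.

65.72°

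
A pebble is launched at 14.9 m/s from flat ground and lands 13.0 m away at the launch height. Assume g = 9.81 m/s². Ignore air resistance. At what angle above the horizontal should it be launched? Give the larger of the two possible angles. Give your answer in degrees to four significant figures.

72.47°

Level-ground range R = v₀² sin(2θ)/g ⇒ sin(2θ) = gR/v₀² = 9.81 × 13.0 / 14.9² = 0.5744.
2θ = 35.06° or 180° − 35.06° = 144.9°, so θ = 17.53° or 72.47°.
The larger angle is 72.47°.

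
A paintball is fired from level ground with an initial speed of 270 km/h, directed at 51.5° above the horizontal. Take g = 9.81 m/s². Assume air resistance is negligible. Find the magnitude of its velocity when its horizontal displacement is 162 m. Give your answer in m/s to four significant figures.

52.80 m/s

Convert: 270 km/h = 270/3.6 = 75.00 m/s.
vₓ = 75.00 cos 51.5° = 46.69 m/s; v_y0 = 75.00 sin 51.5° = 58.70 m/s.
x = vₓ t ⇒ t = 162/46.69 = 3.470 s.
Vertical velocity there: v_y = v_y0 − g t = 58.70 − 9.81 × 3.470 = 24.66 m/s.
Speed: √(vₓ² + v_y²) = √(46.69² + 24.66²) = 52.80 m/s.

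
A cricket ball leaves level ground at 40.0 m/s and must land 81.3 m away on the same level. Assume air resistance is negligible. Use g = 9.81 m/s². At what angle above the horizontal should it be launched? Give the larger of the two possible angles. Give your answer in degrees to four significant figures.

Level-ground range R = v₀² sin(2θ)/g ⇒ sin(2θ) = gR/v₀² = 9.81 × 81.3 / 40.0² = 0.4985.
2θ = 29.90° or 180° − 29.90° = 150.1°, so θ = 14.95° or 75.05°.
The larger angle is 75.05°.

75.05°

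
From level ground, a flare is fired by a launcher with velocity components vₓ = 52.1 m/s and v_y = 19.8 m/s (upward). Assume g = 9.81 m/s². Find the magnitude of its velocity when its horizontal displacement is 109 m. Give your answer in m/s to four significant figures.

Time to reach x = 109 m: t = x/vₓ = 109/52.10 = 2.092 s.
Vertical velocity there: v_y = v_y0 − g t = 19.80 − 9.81 × 2.092 = −0.7238 m/s.
Speed: √(vₓ² + v_y²) = √(52.10² + 0.7238²) = 52.11 m/s.

52.11 m/s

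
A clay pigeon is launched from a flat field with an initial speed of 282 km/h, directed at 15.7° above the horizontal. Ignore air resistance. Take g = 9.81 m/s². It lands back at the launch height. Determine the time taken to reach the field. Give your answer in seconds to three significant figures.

4.32 s

Convert: 282 km/h = 282/3.6 = 78.33 m/s.
Components: vₓ = 78.33 cos 15.7° = 75.41 m/s, v_y0 = 78.33 sin 15.7° = 21.20 m/s.
It returns to y = 0 when t = 2 v_y0 / g = 2(21.20)/9.81 = 4.322 s.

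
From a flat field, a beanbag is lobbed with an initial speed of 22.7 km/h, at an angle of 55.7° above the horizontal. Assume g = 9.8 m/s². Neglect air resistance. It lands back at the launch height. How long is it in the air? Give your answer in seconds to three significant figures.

Convert: 22.7 km/h = 22.7/3.6 = 6.306 m/s.
Horizontal component vₓ = 6.306 cos 55.7° = 3.553 m/s; vertical v_y0 = 6.306 sin 55.7° = 5.209 m/s.
It returns to y = 0 when t = 2 v_y0 / g = 2(5.209)/9.80 = 1.063 s.

1.06 s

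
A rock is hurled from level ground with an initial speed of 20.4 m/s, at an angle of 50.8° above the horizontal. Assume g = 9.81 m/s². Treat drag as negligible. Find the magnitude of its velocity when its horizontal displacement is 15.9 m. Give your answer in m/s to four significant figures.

13.42 m/s

Resolve: vₓ = 20.40 cos 50.8° = 12.89 m/s and v_y0 = 20.40 sin 50.8° = 15.81 m/s.
At x = 15.9 m, t = x/vₓ = 15.9/12.89 = 1.233 s.
Vertical velocity there: v_y = v_y0 − g t = 15.81 − 9.81 × 1.233 = 3.711 m/s.
Speed: √(vₓ² + v_y²) = √(12.89² + 3.711²) = 13.42 m/s.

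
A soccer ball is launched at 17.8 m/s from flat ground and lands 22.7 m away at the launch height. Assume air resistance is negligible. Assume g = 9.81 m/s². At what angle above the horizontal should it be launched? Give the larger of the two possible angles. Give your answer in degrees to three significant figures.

67.7°

From R = (v₀²/g) sin 2θ: sin 2θ = 9.81 × 22.7 / 316.84 = 0.7028.
2θ = 44.66° or 180° − 44.66° = 135.3°, so θ = 22.33° or 67.67°.
The larger angle is 67.67°.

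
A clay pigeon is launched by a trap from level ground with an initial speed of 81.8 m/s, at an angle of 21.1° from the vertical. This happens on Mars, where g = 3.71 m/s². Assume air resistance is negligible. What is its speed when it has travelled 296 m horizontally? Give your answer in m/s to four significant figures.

48.89 m/s

vₓ = 81.80 sin 21.1° = 29.45 m/s; v_y0 = 81.80 cos 21.1° = 76.32 m/s.
At x = 296 m, t = x/vₓ = 296/29.45 = 10.05 s.
Vertical velocity there: v_y = v_y0 − g t = 76.32 − 3.71 × 10.05 = 39.02 m/s.
Speed: √(vₓ² + v_y²) = √(29.45² + 39.02²) = 48.89 m/s.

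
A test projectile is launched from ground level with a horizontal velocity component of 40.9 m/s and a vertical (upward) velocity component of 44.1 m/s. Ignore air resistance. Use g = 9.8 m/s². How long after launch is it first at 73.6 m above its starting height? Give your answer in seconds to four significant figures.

Height y(t) = 44.10 t − 4.900 t² = 73.6 gives 4.900 t² − 44.10 t + 73.6 = 0.
Quadratic formula: t = (44.10 ± √502.25) / 9.80 = (44.10 ± 22.41) / 9.80 → t = 2.213 s or 6.787 s.
The first (ascending) time is 2.213 s.

2.213 s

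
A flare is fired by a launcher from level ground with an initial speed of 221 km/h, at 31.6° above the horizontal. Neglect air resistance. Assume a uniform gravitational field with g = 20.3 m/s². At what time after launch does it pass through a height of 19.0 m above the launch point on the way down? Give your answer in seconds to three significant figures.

Convert: 221 km/h = 221/3.6 = 61.39 m/s.
vₓ = 61.39 cos 31.6° = 52.29 m/s; v_y0 = 61.39 sin 31.6° = 32.17 m/s.
Require v_y0 t − ½ g t² = 19.0, i.e. 10.15 t² − 32.17 t + 19.0 = 0.
Quadratic formula: t = (32.17 ± √263.31) / 20.3 = (32.17 ± 16.23) / 20.3 → t = 0.7852 s or 2.384 s.
The descending-branch root is 2.384 s.

2.38 s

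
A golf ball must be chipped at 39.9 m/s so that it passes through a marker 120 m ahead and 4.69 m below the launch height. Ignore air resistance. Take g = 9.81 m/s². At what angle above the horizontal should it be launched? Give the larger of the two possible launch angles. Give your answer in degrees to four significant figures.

Trajectory: y = x tanθ − g x² (1 + tan²θ)/(2v₀²). With x = 120, y = −4.69, v₀ = 39.9, g = 9.81:
44.37 tan²θ − 120 tanθ + (39.68) = 0.
tanθ = [120 ± √(120² − 4 × 44.37 × (39.68))] / (2 × 44.37) = (120 ± 85.78) / 88.73, giving tanθ = 0.3856 or 2.319.
θ = 21.09° or 66.67°; the larger is 66.67°.

66.67°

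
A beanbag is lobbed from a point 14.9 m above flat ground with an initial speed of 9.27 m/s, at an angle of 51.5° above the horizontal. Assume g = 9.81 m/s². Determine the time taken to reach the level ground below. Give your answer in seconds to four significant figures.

Components: vₓ = 9.270 cos 51.5° = 5.771 m/s, v_y0 = 9.270 sin 51.5° = 7.255 m/s.
With up positive and y = 0 at the ground: y(t) = 14.9 + (7.255) t − 4.905 t². Setting y = 0 and taking the positive root: t = [7.255 + √(7.255² + 2·9.81·14.9)] / 9.81 = (7.255 + 18.57) / 9.81 = 2.633 s.

2.633 s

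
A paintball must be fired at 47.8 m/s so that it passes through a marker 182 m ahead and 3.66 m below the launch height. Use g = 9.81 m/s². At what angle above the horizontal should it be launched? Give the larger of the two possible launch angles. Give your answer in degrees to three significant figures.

64.6°

Trajectory: y = x tanθ − g x² (1 + tan²θ)/(2v₀²). With x = 182, y = −3.66, v₀ = 47.8, g = 9.81:
71.11 tan²θ − 182 tanθ + (67.45) = 0.
tanθ = [182 ± √(182² − 4 × 71.11 × (67.45))] / (2 × 71.11) = (182 ± 118.1) / 142.2, giving tanθ = 0.4496 or 2.110.
θ = 24.21° or 64.64°; the larger is 64.64°.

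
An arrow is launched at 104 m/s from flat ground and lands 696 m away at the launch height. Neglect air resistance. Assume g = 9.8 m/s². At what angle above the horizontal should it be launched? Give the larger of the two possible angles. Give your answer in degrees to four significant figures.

70.45°

Level-ground range R = v₀² sin(2θ)/g ⇒ sin(2θ) = gR/v₀² = 9.80 × 696 / 104² = 0.6306.
2θ = 39.10° or 180° − 39.10° = 140.9°, so θ = 19.55° or 70.45°.
The larger angle is 70.45°.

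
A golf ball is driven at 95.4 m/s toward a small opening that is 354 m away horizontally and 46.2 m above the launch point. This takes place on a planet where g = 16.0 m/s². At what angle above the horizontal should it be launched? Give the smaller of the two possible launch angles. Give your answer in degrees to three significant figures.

27.9°

Trajectory: y = x tanθ − g x² (1 + tan²θ)/(2v₀²). With x = 354, y = 46.2, v₀ = 95.4, g = 16.0:
110.2 tan²θ − 354 tanθ + (156.4) = 0.
tanθ = [354 ± √(354² − 4 × 110.2 × (156.4))] / (2 × 110.2) = (354 ± 237.5) / 220.3, giving tanθ = 0.5286 or 2.685.
θ = 27.86° or 69.57°; the smaller is 27.86°.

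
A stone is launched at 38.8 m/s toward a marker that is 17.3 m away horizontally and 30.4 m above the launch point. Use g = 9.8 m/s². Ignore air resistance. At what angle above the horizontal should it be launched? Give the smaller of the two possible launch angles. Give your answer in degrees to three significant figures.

Trajectory: y = x tanθ − g x² (1 + tan²θ)/(2v₀²). With x = 17.3, y = 30.4, v₀ = 38.8, g = 9.80:
0.9741 tan²θ − 17.3 tanθ + (31.37) = 0.
tanθ = [17.3 ± √(17.3² − 4 × 0.9741 × (31.37))] / (2 × 0.9741) = (17.3 ± 13.31) / 1.948, giving tanθ = 2.050 or 15.71.
θ = 64.00° or 86.36°; the smaller is 64.00°.

64.0°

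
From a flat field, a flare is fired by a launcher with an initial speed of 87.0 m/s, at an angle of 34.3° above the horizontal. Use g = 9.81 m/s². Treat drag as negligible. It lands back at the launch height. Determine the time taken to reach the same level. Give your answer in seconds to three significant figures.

Components: vₓ = 87.00 cos 34.3° = 71.87 m/s, v_y0 = 87.00 sin 34.3° = 49.03 m/s.
Landing at launch height ⇒ T = 2 v_y0 / g = 2 × 49.03 / 9.81 = 9.995 s.

10.0 s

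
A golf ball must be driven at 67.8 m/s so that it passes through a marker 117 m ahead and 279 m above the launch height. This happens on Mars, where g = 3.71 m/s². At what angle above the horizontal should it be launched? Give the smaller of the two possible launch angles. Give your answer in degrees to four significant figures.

Trajectory: y = x tanθ − g x² (1 + tan²θ)/(2v₀²). With x = 117, y = 279, v₀ = 67.8, g = 3.71:
5.524 tan²θ − 117 tanθ + (284.5) = 0.
tanθ = [117 ± √(117² − 4 × 5.524 × (284.5))] / (2 × 5.524) = (117 ± 86.04) / 11.05, giving tanθ = 2.803 or 18.38.
θ = 70.36° or 86.89°; the smaller is 70.36°.

70.36°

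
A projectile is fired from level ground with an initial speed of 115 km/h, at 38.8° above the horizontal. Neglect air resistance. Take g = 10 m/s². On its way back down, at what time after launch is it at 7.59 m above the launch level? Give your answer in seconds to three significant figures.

Convert: 115 km/h = 115/3.6 = 31.94 m/s.
Resolve: vₓ = 31.94 cos 38.8° = 24.90 m/s and v_y0 = 31.94 sin 38.8° = 20.02 m/s.
Require v_y0 t − ½ g t² = 7.59, i.e. 5.000 t² − 20.02 t + 7.59 = 0.
t = [20.02 ± √(20.02² − 2·10.0·7.59)] / 10.0 = (20.02 ± 15.78) / 10.0, so t = 0.4241 s or t = 3.579 s.
The descending-branch root is 3.579 s.

3.58 s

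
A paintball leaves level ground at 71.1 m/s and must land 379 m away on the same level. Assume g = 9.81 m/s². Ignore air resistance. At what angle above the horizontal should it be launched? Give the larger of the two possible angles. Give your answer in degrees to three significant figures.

From R = (v₀²/g) sin 2θ: sin 2θ = 9.81 × 379 / 5055.2 = 0.7355.
2θ = 47.35° or 180° − 47.35° = 132.7°, so θ = 23.67° or 66.33°.
The larger angle is 66.33°.

66.3°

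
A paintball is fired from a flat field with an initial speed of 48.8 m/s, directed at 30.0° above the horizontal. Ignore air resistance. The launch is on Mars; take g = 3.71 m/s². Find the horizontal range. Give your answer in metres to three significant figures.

vₓ = 48.80 cos 30.0° = 42.26 m/s; v_y0 = 48.80 sin 30.0° = 24.40 m/s.
Flight time T = 2 v_y0 / g = 13.15 s.
Range: R = vₓ T = 42.26 × 13.15 = 555.9 m.

556 m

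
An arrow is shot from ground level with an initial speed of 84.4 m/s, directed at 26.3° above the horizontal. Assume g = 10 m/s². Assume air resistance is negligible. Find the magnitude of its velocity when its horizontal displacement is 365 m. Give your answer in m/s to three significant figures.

76.4 m/s

Horizontal component vₓ = 84.40 cos 26.3° = 75.66 m/s; vertical v_y0 = 84.40 sin 26.3° = 37.40 m/s.
Time to reach x = 365 m: t = x/vₓ = 365/75.66 = 4.824 s.
Vertical velocity there: v_y = v_y0 − g t = 37.40 − 10.0 × 4.824 = −10.84 m/s.
Speed: √(vₓ² + v_y²) = √(75.66² + 10.84²) = 76.44 m/s.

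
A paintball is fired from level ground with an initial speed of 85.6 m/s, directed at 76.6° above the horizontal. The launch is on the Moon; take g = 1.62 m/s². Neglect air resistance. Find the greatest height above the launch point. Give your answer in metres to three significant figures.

2140 m

Resolve: vₓ = 85.60 cos 76.6° = 19.84 m/s and v_y0 = 85.60 sin 76.6° = 83.27 m/s.
Peak height H = v_y0² / (2g) = 6933.8 / 3.240 = 2140 m.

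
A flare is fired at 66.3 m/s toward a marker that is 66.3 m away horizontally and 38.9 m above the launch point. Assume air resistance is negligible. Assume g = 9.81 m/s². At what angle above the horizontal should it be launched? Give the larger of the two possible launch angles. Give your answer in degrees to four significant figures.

85.54°

Trajectory: y = x tanθ − g x² (1 + tan²θ)/(2v₀²). With x = 66.3, y = 38.9, v₀ = 66.3, g = 9.81:
4.905 tan²θ − 66.3 tanθ + (43.80) = 0.
tanθ = [66.3 ± √(66.3² − 4 × 4.905 × (43.80))] / (2 × 4.905) = (66.3 ± 59.47) / 9.810, giving tanθ = 0.6966 or 12.82.
θ = 34.86° or 85.54°; the larger is 85.54°.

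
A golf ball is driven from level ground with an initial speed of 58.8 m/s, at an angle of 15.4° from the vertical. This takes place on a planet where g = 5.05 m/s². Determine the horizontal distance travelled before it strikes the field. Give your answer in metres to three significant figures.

Horizontal component vₓ = 58.80 sin 15.4° = 15.61 m/s; vertical v_y0 = 58.80 cos 15.4° = 56.69 m/s.
Flight time T = 2 v_y0 / g = 22.45 s.
Horizontal distance R = vₓ T = 15.61 × 22.45 = 350.6 m.

351 m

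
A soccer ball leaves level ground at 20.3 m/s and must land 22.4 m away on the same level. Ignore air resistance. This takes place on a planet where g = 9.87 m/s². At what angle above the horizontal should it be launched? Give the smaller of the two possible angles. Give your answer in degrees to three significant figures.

16.2°

From R = (v₀²/g) sin 2θ: sin 2θ = 9.87 × 22.4 / 412.09 = 0.5365.
2θ = 32.45° or 180° − 32.45° = 147.6°, so θ = 16.22° or 73.78°.
The smaller angle is 16.22°.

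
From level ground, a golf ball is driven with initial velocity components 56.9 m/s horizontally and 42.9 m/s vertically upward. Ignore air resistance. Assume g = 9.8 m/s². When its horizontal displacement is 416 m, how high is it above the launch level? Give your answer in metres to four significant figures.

Time to reach x = 416 m: t = x/vₓ = 416/56.90 = 7.311 s.
Height: y = v_y0 t − ½ g t² = 42.90 × 7.311 − 4.900 × 7.311² = 313.6 − 261.9 = 51.73 m.

51.73 m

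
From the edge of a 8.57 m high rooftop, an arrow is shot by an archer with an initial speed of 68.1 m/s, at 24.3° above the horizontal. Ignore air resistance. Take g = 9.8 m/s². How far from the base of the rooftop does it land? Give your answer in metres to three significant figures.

373 m

Resolve: vₓ = 68.10 cos 24.3° = 62.07 m/s and v_y0 = 68.10 sin 24.3° = 28.02 m/s.
The projectile lands when y = 8.57 + (28.02) t − ½·9.80·t² = 0. Positive root: t = (28.02 + √(28.02² + 2·9.80·8.57)) / 9.80 = (28.02 + 30.88) / 9.80 = 6.010 s.
Horizontal distance: R = vₓ t = 62.07 × 6.010 = 373.0 m.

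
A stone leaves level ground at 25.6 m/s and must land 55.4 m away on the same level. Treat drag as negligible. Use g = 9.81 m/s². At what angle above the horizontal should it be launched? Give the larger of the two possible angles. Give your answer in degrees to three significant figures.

From R = (v₀²/g) sin 2θ: sin 2θ = 9.81 × 55.4 / 655.36 = 0.8293.
2θ = 56.02° or 180° − 56.02° = 124.0°, so θ = 28.01° or 61.99°.
The larger angle is 61.99°.

62.0°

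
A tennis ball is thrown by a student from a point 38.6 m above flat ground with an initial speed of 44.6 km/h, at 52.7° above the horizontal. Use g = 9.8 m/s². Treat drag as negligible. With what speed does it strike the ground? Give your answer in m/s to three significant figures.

30.2 m/s

Convert: 44.6 km/h = 44.6/3.6 = 12.39 m/s.
vₓ = 12.39 cos 52.7° = 7.508 m/s; v_y0 = 12.39 sin 52.7° = 9.855 m/s.
Vertical motion (up positive, ground at y = 0): 4.900 t² − (9.855) t − 38.6 = 0, so t = (9.855 + √(9.855² + 2·9.80·38.6)) / 9.80 = (9.855 + 29.22) / 9.80 = 3.987 s.
Vertical velocity at impact: v_y = v_y0 − g t = 9.855 − 9.80 × 3.987 = −29.22 m/s.
Speed: |v| = √(vₓ² + v_y²) = √(7.508² + 29.22²) = 30.17 m/s.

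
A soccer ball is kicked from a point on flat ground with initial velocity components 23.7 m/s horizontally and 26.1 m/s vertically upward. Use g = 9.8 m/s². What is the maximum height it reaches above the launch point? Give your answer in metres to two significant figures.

35 m

Maximum height: H = v_y0² / (2g) = 26.10² / (2 × 9.80) = 34.76 m.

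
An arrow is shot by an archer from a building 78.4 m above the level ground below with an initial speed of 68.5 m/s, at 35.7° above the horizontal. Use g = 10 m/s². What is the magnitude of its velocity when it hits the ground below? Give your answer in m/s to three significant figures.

79.1 m/s

Resolve: vₓ = 68.50 cos 35.7° = 55.63 m/s and v_y0 = 68.50 sin 35.7° = 39.97 m/s.
The projectile lands when y = 78.4 + (39.97) t − ½·10.0·t² = 0. Positive root: t = (39.97 + √(39.97² + 2·10.0·78.4)) / 10.0 = (39.97 + 56.27) / 10.0 = 9.624 s.
Vertical velocity at impact: v_y = v_y0 − g t = 39.97 − 10.0 × 9.624 = −56.27 m/s.
Speed: |v| = √(vₓ² + v_y²) = √(55.63² + 56.27²) = 79.12 m/s.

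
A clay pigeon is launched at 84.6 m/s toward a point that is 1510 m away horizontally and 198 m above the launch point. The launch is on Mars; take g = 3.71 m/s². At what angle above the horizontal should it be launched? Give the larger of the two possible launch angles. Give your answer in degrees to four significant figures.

Trajectory: y = x tanθ − g x² (1 + tan²θ)/(2v₀²). With x = 1510, y = 198, v₀ = 84.6, g = 3.71:
591.0 tan²θ − 1510 tanθ + (789.0) = 0.
tanθ = [1510 ± √(1510² − 4 × 591.0 × (789.0))] / (2 × 591.0) = (1510 ± 644.3) / 1182, giving tanθ = 0.7324 or 1.823.
θ = 36.22° or 61.25°; the larger is 61.25°.

61.25°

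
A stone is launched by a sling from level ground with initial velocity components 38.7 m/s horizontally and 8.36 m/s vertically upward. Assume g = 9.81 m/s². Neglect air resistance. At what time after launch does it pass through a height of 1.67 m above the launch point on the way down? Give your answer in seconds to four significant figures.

Height y(t) = 8.360 t − 4.905 t² = 1.67 gives 4.905 t² − 8.360 t + 1.67 = 0.
Quadratic formula: t = (8.360 ± √37.124) / 9.81 = (8.360 ± 6.093) / 9.81 → t = 0.2311 s or 1.473 s.
The descending-branch root is 1.473 s.

1.473 s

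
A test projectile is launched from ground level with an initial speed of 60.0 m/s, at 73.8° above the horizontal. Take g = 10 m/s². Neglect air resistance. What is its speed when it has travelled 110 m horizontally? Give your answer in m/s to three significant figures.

18.6 m/s

Horizontal component vₓ = 60.00 cos 73.8° = 16.74 m/s; vertical v_y0 = 60.00 sin 73.8° = 57.62 m/s.
Time to reach x = 110 m: t = x/vₓ = 110/16.74 = 6.571 s.
Vertical velocity there: v_y = v_y0 − g t = 57.62 − 10.0 × 6.571 = −8.095 m/s.
Speed: √(vₓ² + v_y²) = √(16.74² + 8.095²) = 18.59 m/s.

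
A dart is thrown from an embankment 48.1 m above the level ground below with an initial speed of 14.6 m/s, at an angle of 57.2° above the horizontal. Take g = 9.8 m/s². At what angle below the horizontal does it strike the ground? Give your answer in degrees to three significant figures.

Components: vₓ = 14.60 cos 57.2° = 7.909 m/s, v_y0 = 14.60 sin 57.2° = 12.27 m/s.
Vertical motion (up positive, ground at y = 0): 4.900 t² − (12.27) t − 48.1 = 0, so t = (12.27 + √(12.27² + 2·9.80·48.1)) / 9.80 = (12.27 + 33.07) / 9.80 = 4.626 s.
At impact: v_y = v_y0 − g t = −33.07 m/s; vₓ = 7.909 m/s.
Angle below horizontal: arctan(|v_y|/vₓ) = arctan(33.07/7.909) = 76.55°.

76.5°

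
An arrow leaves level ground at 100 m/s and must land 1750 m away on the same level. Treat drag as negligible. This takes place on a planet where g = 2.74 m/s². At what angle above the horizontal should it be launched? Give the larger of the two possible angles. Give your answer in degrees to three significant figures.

75.7°

From R = (v₀²/g) sin 2θ: sin 2θ = 2.74 × 1750 / 10000 = 0.4795.
2θ = 28.65° or 180° − 28.65° = 151.3°, so θ = 14.33° or 75.67°.
The larger angle is 75.67°.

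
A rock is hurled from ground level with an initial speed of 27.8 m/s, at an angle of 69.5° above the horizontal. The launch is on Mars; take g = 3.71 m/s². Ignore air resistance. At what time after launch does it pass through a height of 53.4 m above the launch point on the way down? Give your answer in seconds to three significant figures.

11.5 s

vₓ = 27.80 cos 69.5° = 9.736 m/s; v_y0 = 27.80 sin 69.5° = 26.04 m/s.
Require v_y0 t − ½ g t² = 53.4, i.e. 1.855 t² − 26.04 t + 53.4 = 0.
t = [26.04 ± √(26.04² − 2·3.71·53.4)] / 3.71 = (26.04 ± 16.79) / 3.71, so t = 2.494 s or t = 11.54 s.
The descending-branch root is 11.54 s.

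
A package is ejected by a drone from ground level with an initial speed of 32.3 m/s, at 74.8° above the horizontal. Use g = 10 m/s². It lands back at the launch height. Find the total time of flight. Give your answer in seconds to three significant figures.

Horizontal component vₓ = 32.30 cos 74.8° = 8.469 m/s; vertical v_y0 = 32.30 sin 74.8° = 31.17 m/s.
It returns to y = 0 when t = 2 v_y0 / g = 2(31.17)/10.0 = 6.234 s.

6.23 s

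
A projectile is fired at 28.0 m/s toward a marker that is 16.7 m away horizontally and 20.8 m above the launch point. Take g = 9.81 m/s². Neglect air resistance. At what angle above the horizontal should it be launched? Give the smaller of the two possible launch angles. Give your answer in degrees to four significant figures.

Trajectory: y = x tanθ − g x² (1 + tan²θ)/(2v₀²). With x = 16.7, y = 20.8, v₀ = 28.0, g = 9.81:
1.745 tan²θ − 16.7 tanθ + (22.54) = 0.
tanθ = [16.7 ± √(16.7² − 4 × 1.745 × (22.54))] / (2 × 1.745) = (16.7 ± 11.02) / 3.490, giving tanθ = 1.626 or 7.945.
θ = 58.41° or 82.83°; the smaller is 58.41°.

58.41°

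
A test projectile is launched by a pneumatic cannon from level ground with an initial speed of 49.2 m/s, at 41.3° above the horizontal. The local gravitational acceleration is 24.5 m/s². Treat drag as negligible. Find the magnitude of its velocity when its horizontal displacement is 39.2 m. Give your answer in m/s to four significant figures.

Resolve: vₓ = 49.20 cos 41.3° = 36.96 m/s and v_y0 = 49.20 sin 41.3° = 32.47 m/s.
At x = 39.2 m, t = x/vₓ = 39.2/36.96 = 1.061 s.
Vertical velocity there: v_y = v_y0 − g t = 32.47 − 24.5 × 1.061 = 6.489 m/s.
Speed: √(vₓ² + v_y²) = √(36.96² + 6.489²) = 37.53 m/s.

37.53 m/s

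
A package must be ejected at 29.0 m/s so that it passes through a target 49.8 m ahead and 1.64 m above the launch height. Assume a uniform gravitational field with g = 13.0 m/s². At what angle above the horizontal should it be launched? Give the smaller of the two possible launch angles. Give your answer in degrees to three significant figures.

27.6°

Trajectory: y = x tanθ − g x² (1 + tan²θ)/(2v₀²). With x = 49.8, y = 1.64, v₀ = 29.0, g = 13.0:
19.17 tan²θ − 49.8 tanθ + (20.81) = 0.
tanθ = [49.8 ± √(49.8² − 4 × 19.17 × (20.81))] / (2 × 19.17) = (49.8 ± 29.74) / 38.34, giving tanθ = 0.5232 or 2.075.
θ = 27.62° or 64.27°; the smaller is 27.62°.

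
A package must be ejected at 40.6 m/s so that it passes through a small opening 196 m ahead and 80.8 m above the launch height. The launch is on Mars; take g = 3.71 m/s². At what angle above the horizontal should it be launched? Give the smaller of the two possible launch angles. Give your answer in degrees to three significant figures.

37.2°

Trajectory: y = x tanθ − g x² (1 + tan²θ)/(2v₀²). With x = 196, y = 80.8, v₀ = 40.6, g = 3.71:
43.23 tan²θ − 196 tanθ + (124.0) = 0.
tanθ = [196 ± √(196² − 4 × 43.23 × (124.0))] / (2 × 43.23) = (196 ± 130.3) / 86.46, giving tanθ = 0.7603 or 3.773.
θ = 37.25° or 75.16°; the smaller is 37.25°.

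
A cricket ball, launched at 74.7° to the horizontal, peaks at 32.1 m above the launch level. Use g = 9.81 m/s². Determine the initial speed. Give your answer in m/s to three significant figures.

26.0 m/s

At the peak v_y = 0, so v_y0 = √(2gH) = √(2 × 9.81 × 32.1) = 25.10 m/s.
v_y0 = v₀ sin θ ⇒ v₀ = 25.10 / sin 74.7° = 26.02 m/s.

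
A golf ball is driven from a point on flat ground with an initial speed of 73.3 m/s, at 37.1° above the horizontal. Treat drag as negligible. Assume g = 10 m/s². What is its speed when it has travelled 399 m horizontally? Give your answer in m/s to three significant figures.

Resolve: vₓ = 73.30 cos 37.1° = 58.46 m/s and v_y0 = 73.30 sin 37.1° = 44.22 m/s.
x = vₓ t ⇒ t = 399/58.46 = 6.825 s.
Vertical velocity there: v_y = v_y0 − g t = 44.22 − 10.0 × 6.825 = −24.03 m/s.
Speed: √(vₓ² + v_y²) = √(58.46² + 24.03²) = 63.21 m/s.

63.2 m/s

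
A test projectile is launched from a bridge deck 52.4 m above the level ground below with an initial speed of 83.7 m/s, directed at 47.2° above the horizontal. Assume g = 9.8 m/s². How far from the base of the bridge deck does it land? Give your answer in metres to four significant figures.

758.4 m

vₓ = 83.70 cos 47.2° = 56.87 m/s; v_y0 = 83.70 sin 47.2° = 61.41 m/s.
Vertical motion (up positive, ground at y = 0): 4.900 t² − (61.41) t − 52.4 = 0, so t = (61.41 + √(61.41² + 2·9.80·52.4)) / 9.80 = (61.41 + 69.27) / 9.80 = 13.34 s.
Horizontal distance: R = vₓ t = 56.87 × 13.34 = 758.4 m.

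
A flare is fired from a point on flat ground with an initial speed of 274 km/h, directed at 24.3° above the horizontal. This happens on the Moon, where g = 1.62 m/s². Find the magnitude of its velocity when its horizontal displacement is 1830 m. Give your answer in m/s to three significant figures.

70.3 m/s

Convert: 274 km/h = 274/3.6 = 76.11 m/s.
Resolve: vₓ = 76.11 cos 24.3° = 69.37 m/s and v_y0 = 76.11 sin 24.3° = 31.32 m/s.
x = vₓ t ⇒ t = 1830/69.37 = 26.38 s.
Vertical velocity there: v_y = v_y0 − g t = 31.32 − 1.62 × 26.38 = −11.42 m/s.
Speed: √(vₓ² + v_y²) = √(69.37² + 11.42²) = 70.30 m/s.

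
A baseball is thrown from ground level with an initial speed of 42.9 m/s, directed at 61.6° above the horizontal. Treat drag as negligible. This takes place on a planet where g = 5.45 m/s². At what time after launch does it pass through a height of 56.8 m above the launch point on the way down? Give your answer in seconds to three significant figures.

Resolve: vₓ = 42.90 cos 61.6° = 20.40 m/s and v_y0 = 42.90 sin 61.6° = 37.74 m/s.
Height y(t) = 37.74 t − 2.725 t² = 56.8 gives 2.725 t² − 37.74 t + 56.8 = 0.
Quadratic formula: t = (37.74 ± √804.96) / 5.45 = (37.74 ± 28.37) / 5.45 → t = 1.718 s or 12.13 s.
The descending-branch root is 12.13 s.

12.1 s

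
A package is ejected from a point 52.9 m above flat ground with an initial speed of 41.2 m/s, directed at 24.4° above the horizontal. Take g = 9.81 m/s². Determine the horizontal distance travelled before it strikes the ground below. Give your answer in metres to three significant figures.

Resolve: vₓ = 41.20 cos 24.4° = 37.52 m/s and v_y0 = 41.20 sin 24.4° = 17.02 m/s.
With up positive and y = 0 at the ground: y(t) = 52.9 + (17.02) t − 4.905 t². Setting y = 0 and taking the positive root: t = [17.02 + √(17.02² + 2·9.81·52.9)] / 9.81 = (17.02 + 36.44) / 9.81 = 5.449 s.
Horizontal distance: R = vₓ t = 37.52 × 5.449 = 204.5 m.

204 m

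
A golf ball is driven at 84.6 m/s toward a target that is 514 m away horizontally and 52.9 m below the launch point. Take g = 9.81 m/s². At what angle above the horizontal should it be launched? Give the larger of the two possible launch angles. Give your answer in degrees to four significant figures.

Trajectory: y = x tanθ − g x² (1 + tan²θ)/(2v₀²). With x = 514, y = −52.9, v₀ = 84.6, g = 9.81:
181.1 tan²θ − 514 tanθ + (128.2) = 0.
tanθ = [514 ± √(514² − 4 × 181.1 × (128.2))] / (2 × 181.1) = (514 ± 414.0) / 362.1, giving tanθ = 0.2762 or 2.563.
θ = 15.44° or 68.68°; the larger is 68.68°.

68.68°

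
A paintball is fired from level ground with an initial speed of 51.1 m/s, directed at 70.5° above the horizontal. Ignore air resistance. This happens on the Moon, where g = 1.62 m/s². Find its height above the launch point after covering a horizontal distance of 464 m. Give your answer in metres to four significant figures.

710.9 m

Components: vₓ = 51.10 cos 70.5° = 17.06 m/s, v_y0 = 51.10 sin 70.5° = 48.17 m/s.
At x = 464 m, t = x/vₓ = 464/17.06 = 27.20 s.
Height: y = v_y0 t − ½ g t² = 48.17 × 27.20 − 0.8100 × 27.20² = 1310 − 599.4 = 710.9 m.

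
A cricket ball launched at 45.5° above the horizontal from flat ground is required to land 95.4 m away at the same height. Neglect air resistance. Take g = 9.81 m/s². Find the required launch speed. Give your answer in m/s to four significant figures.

30.59 m/s

On level ground R = v₀² sin 2θ / g ⇒ v₀ = √(gR / sin 2θ).
v₀ = √(9.81 × 95.4 / sin 91.00°) = √(935.9 / 0.9998) = √936.02 = 30.59 m/s.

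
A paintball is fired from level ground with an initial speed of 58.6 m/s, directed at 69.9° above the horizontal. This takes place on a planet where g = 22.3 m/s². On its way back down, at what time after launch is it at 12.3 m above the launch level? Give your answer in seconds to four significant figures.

Resolve: vₓ = 58.60 cos 69.9° = 20.14 m/s and v_y0 = 58.60 sin 69.9° = 55.03 m/s.
Height y(t) = 55.03 t − 11.15 t² = 12.3 gives 11.15 t² − 55.03 t + 12.3 = 0.
Quadratic formula: t = (55.03 ± √2479.8) / 22.3 = (55.03 ± 49.80) / 22.3 → t = 0.2347 s or 4.701 s.
The descending-branch root is 4.701 s.

4.701 s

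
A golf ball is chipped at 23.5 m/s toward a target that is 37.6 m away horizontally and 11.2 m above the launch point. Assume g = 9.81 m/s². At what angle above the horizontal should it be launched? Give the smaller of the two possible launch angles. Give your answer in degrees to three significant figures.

Trajectory: y = x tanθ − g x² (1 + tan²θ)/(2v₀²). With x = 37.6, y = 11.2, v₀ = 23.5, g = 9.81:
12.56 tan²θ − 37.6 tanθ + (23.76) = 0.
tanθ = [37.6 ± √(37.6² − 4 × 12.56 × (23.76))] / (2 × 12.56) = (37.6 ± 14.85) / 25.11, giving tanθ = 0.9059 or 2.089.
θ = 42.17° or 64.41°; the smaller is 42.17°.

42.2°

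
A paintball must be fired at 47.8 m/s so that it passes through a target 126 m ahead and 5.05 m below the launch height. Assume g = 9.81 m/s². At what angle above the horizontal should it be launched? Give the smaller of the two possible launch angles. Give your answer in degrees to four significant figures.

13.87°

Trajectory: y = x tanθ − g x² (1 + tan²θ)/(2v₀²). With x = 126, y = −5.05, v₀ = 47.8, g = 9.81:
34.08 tan²θ − 126 tanθ + (29.03) = 0.
tanθ = [126 ± √(126² − 4 × 34.08 × (29.03))] / (2 × 34.08) = (126 ± 109.2) / 68.16, giving tanθ = 0.2469 or 3.450.
θ = 13.87° or 73.84°; the smaller is 13.87°.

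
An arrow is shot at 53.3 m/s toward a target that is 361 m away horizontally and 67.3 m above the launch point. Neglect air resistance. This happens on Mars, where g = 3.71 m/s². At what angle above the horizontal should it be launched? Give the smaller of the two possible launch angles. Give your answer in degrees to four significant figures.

Trajectory: y = x tanθ − g x² (1 + tan²θ)/(2v₀²). With x = 361, y = 67.3, v₀ = 53.3, g = 3.71:
85.09 tan²θ − 361 tanθ + (152.4) = 0.
tanθ = [361 ± √(361² − 4 × 85.09 × (152.4))] / (2 × 85.09) = (361 ± 280.1) / 170.2, giving tanθ = 0.4754 or 3.767.
θ = 25.43° or 75.13°; the smaller is 25.43°.

25.43°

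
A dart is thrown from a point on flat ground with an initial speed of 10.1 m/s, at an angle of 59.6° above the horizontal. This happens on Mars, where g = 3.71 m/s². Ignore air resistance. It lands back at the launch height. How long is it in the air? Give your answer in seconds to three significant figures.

vₓ = 10.10 cos 59.6° = 5.111 m/s; v_y0 = 10.10 sin 59.6° = 8.711 m/s.
It returns to y = 0 when t = 2 v_y0 / g = 2(8.711)/3.71 = 4.696 s.

4.70 s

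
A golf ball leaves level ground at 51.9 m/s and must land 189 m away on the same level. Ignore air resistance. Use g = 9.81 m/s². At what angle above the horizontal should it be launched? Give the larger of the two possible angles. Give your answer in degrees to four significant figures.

68.25°

Level-ground range R = v₀² sin(2θ)/g ⇒ sin(2θ) = gR/v₀² = 9.81 × 189 / 51.9² = 0.6883.
2θ = 43.50° or 180° − 43.50° = 136.5°, so θ = 21.75° or 68.25°.
The larger angle is 68.25°.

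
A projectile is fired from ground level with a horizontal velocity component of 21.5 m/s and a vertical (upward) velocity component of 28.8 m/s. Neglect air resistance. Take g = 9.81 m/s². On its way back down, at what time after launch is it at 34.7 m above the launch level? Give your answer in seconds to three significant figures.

4.18 s

Height y(t) = 28.80 t − 4.905 t² = 34.7 gives 4.905 t² − 28.80 t + 34.7 = 0.
Quadratic formula: t = (28.80 ± √148.63) / 9.81 = (28.80 ± 12.19) / 9.81 → t = 1.693 s or 4.179 s.
The descending-branch root is 4.179 s.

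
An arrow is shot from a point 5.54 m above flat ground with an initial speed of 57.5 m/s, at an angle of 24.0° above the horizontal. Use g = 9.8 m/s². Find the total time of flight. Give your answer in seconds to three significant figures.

5.00 s

vₓ = 57.50 cos 24.0° = 52.53 m/s; v_y0 = 57.50 sin 24.0° = 23.39 m/s.
Vertical motion (up positive, ground at y = 0): 4.900 t² − (23.39) t − 5.54 = 0, so t = (23.39 + √(23.39² + 2·9.80·5.54)) / 9.80 = (23.39 + 25.60) / 9.80 = 4.999 s.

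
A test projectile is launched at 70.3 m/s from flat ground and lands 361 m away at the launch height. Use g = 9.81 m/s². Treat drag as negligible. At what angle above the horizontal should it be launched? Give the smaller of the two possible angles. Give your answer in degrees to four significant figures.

22.89°

R = v₀² sin 2θ / g gives sin 2θ = gR/v₀² = 9.81·361/70.3² = 0.7166.
2θ = 45.77° or 180° − 45.77° = 134.2°, so θ = 22.89° or 67.11°.
The smaller angle is 22.89°.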